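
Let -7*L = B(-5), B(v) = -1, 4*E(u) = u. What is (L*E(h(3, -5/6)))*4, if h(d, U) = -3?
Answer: -3/7 ≈ -0.42857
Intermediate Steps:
E(u) = u/4
L = 1/7 (L = -1/7*(-1) = 1/7 ≈ 0.14286)
(L*E(h(3, -5/6)))*4 = (((1/4)*(-3))/7)*4 = ((1/7)*(-3/4))*4 = -3/28*4 = -3/7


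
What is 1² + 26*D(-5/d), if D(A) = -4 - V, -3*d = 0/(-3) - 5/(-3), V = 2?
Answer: -155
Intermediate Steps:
d = -5/9 (d = -(0/(-3) - 5/(-3))/3 = -(0*(-⅓) - 5*(-⅓))/3 = -(0 + 5/3)/3 = -⅓*5/3 = -5/9 ≈ -0.55556)
D(A) = -6 (D(A) = -4 - 1*2 = -4 - 2 = -6)
1² + 26*D(-5/d) = 1² + 26*(-6) = 1 - 156 = -155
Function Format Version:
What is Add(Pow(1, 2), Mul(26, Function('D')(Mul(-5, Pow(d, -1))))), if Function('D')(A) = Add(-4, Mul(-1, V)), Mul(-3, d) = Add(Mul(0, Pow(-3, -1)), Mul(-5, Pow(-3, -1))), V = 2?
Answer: -155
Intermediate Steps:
d = Rational(-5, 9) (d = Mul(Rational(-1, 3), Add(Mul(0, Pow(-3, -1)), Mul(-5, Pow(-3, -1)))) = Mul(Rational(-1, 3), Add(Mul(0, Rational(-1, 3)), Mul(-5, Rational(-1, 3)))) = Mul(Rational(-1, 3), Add(0, Rational(5, 3))) = Mul(Rational(-1, 3), Rational(5, 3)) = Rational(-5, 9) ≈ -0.55556)
Function('D')(A) = -6 (Function('D')(A) = Add(-4, Mul(-1, 2)) = Add(-4, -2) = -6)
Add(Pow(1, 2), Mul(26, Function('D')(Mul(-5, Pow(d, -1))))) = Add(Pow(1, 2), Mul(26, -6)) = Add(1, -156) = -155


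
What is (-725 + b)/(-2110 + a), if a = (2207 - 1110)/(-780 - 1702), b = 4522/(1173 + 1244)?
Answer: 1446015682/4220176263 ≈ 0.34264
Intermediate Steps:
b = 4522/2417 ≈ 1.8709
a = -1097/2482 (a = 1097/(-2482) = 1097*(-1/2482) = -1097/2482 ≈ -0.44198)
(-725 + b)/(-2110 + a) = (-725 + 4522/2417)/(-2110 - 1097/2482) = -1747803/(2417*(-5238117/2482)) = -1747803/2417*(-2482/5238117) = 1446015682/4220176263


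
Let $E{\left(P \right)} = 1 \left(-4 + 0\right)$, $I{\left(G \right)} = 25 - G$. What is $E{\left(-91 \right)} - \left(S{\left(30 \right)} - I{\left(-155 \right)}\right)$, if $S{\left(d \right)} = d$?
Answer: $146$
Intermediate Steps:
$E{\left(P \right)} = -4$ ($E{\left(P \right)} = 1 \left(-4\right) = -4$)
$E{\left(-91 \right)} - \left(S{\left(30 \right)} - I{\left(-155 \right)}\right) = -4 - \left(30 - \left(25 - -155\right)\right) = -4 - \left(30 - \left(25 + 155\right)\right) = -4 - \left(30 - 180\right) = -4 - -150 = -4 + 150 = 146$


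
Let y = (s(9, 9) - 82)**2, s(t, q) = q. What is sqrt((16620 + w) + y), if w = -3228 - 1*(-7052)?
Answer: 11*sqrt(213) ≈ 160.54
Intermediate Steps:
w = 3824 (w = -3228 + 7052 = 3824)
y = 5329 (y = (9 - 82)**2 = (-73)**2 = 5329)
sqrt((16620 + w) + y) = sqrt((16620 + 3824) + 5329) = sqrt(20444 + 5329) = sqrt(25773) = 11*sqrt(213)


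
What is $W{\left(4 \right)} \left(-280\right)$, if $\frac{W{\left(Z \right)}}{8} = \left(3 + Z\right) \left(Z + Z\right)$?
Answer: $-125440$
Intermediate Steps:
$W{\left(Z \right)} = 16 Z \left(3 + Z\right)$ ($W{\left(Z \right)} = 8 \left(3 + Z\right) \left(Z + Z\right) = 8 \left(3 + Z\right) 2 Z = 8 \cdot 2 Z \left(3 + Z\right) = 16 Z \left(3 + Z\right)$)
$W{\left(4 \right)} \left(-280\right) = 16 \cdot 4 \left(3 + 4\right) \left(-280\right) = 16 \cdot 4 \cdot 7 \left(-280\right) = 448 \left(-280\right) = -125440$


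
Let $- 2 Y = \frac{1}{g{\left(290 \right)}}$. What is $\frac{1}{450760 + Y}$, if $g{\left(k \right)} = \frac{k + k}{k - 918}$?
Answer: $\frac{290}{130720557} \approx 2.2185 \cdot 10^{-6}$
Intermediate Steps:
$g{\left(k \right)} = \frac{2 k}{-918 + k}$
$Y = \frac{157}{290}$ ($Y = - \frac{1}{2 \cdot 2 \cdot 290 \frac{1}{-918 + 290}} = - \frac{1}{2 \cdot 2 \cdot 290 \frac{1}{-628}} = - \frac{1}{2 \cdot 2 \cdot 290 \left(- \frac{1}{628}\right)} = - \frac{1}{2 \left(- \frac{145}{157}\right)} = \left(- \frac{1}{2}\right) \left(- \frac{157}{145}\right) = \frac{157}{290} \approx 0.54138$)
$\frac{1}{450760 + Y} = \frac{1}{450760 + \frac{157}{290}} = \frac{1}{\frac{130720557}{290}} = \frac{290}{130720557}$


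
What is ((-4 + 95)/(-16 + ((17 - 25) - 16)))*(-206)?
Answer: 9373/20 ≈ 468.65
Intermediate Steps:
((-4 + 95)/(-16 + ((17 - 25) - 16)))*(-206) = (91/(-16 + (-8 - 16)))*(-206) = (91/(-16 - 24))*(-206) = (91/(-40))*(-206) = (91*(-1/40))*(-206) = -91/40*(-206) = 9373/20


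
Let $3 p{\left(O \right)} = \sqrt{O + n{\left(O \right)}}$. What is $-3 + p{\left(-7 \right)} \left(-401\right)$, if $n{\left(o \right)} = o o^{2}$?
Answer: $-3 - \frac{2005 i \sqrt{14}}{3} \approx -3.0 - 2500.7 i$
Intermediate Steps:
$n{\left(o \right)} = o^{3}$
$p{\left(O \right)} = \frac{\sqrt{O + O^{3}}}{3}$
$-3 + p{\left(-7 \right)} \left(-401\right) = -3 + \frac{\sqrt{-7 + \left(-7\right)^{3}}}{3} \left(-401\right) = -3 + \frac{\sqrt{-7 - 343}}{3} \left(-401\right) = -3 + \frac{\sqrt{-350}}{3} \left(-401\right) = -3 + \frac{5 i \sqrt{14}}{3} \left(-401\right) = -3 - \frac{2005 i \sqrt{14}}{3}$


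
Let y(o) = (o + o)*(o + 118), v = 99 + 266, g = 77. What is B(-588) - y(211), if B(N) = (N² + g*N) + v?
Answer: 161995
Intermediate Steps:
v = 365
y(o) = 2*o*(118 + o) (y(o) = (2*o)*(118 + o) = 2*o*(118 + o))
B(N) = 365 + N² + 77*N (B(N) = (N² + 77*N) + 365 = 365 + N² + 77*N)
B(-588) - y(211) = (365 + (-588)² + 77*(-588)) - 2*211*(118 + 211) = (365 + 345744 - 45276) - 2*211*329 = 300833 - 1*138838 = 300833 - 138838 = 161995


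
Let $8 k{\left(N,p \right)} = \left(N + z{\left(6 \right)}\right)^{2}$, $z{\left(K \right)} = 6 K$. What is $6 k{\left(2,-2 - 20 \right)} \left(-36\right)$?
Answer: $-38988$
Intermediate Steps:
$k{\left(N,p \right)} = \frac{\left(36 + N\right)^{2}}{8}$ ($k{\left(N,p \right)} = \frac{\left(N + 6 \cdot 6\right)^{2}}{8} = \frac{\left(N + 36\right)^{2}}{8} = \frac{\left(36 + N\right)^{2}}{8}$)
$6 k{\left(2,-2 - 20 \right)} \left(-36\right) = 6 \frac{\left(36 + 2\right)^{2}}{8} \left(-36\right) = 6 \frac{38^{2}}{8} \left(-36\right) = 6 \cdot \frac{1}{8} \cdot 1444 \left(-36\right) = 6 \cdot \frac{361}{2} \left(-36\right) = 1083 \left(-36\right) = -38988$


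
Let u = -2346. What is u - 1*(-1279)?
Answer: -1067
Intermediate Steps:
u - 1*(-1279) = -2346 - 1*(-1279) = -2346 + 1279 = -1067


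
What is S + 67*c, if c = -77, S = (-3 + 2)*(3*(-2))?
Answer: -5153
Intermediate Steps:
S = 6 (S = -1*(-6) = 6)
S + 67*c = 6 + 67*(-77) = 6 - 5159 = -5153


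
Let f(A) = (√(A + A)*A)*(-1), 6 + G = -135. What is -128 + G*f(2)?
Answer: 436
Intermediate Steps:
G = -141 (G = -6 - 135 = -141)
f(A) = -√2*A^(3/2) (f(A) = (√(2*A)*A)*(-1) = ((√2*√A)*A)*(-1) = (√2*A^(3/2))*(-1) = -√2*A^(3/2))
-128 + G*f(2) = -128 - (-141)*√2*2^(3/2) = -128 - (-141)*√2*2*√2 = -128 - 141*(-4) = -128 + 564 = 436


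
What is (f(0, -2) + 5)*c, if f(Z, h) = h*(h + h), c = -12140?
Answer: -157820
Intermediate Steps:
f(Z, h) = 2*h² (f(Z, h) = h*(2*h) = 2*h²)
(f(0, -2) + 5)*c = (2*(-2)² + 5)*(-12140) = (2*4 + 5)*(-12140) = (8 + 5)*(-12140) = 13*(-12140) = -157820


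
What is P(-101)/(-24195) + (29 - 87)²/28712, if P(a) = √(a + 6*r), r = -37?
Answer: 841/7178 - I*√323/24195 ≈ 0.11716 - 0.00074281*I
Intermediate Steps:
P(a) = √(-222 + a) (P(a) = √(a + 6*(-37)) = √(a - 222) = √(-222 + a))
P(-101)/(-24195) + (29 - 87)²/28712 = √(-222 - 101)/(-24195) + (29 - 87)²/28712 = √(-323)*(-1/24195) + (-58)²*(1/28712) = (I*√323)*(-1/24195) + 3364*(1/28712) = -I*√323/24195 + 841/7178 = 841/7178 - I*√323/24195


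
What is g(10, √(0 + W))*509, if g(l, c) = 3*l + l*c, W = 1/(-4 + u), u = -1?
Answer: 15270 + 1018*I*√5 ≈ 15270.0 + 2276.3*I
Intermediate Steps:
W = -⅕ (W = 1/(-4 - 1) = 1/(-5) = -⅕ ≈ -0.20000)
g(l, c) = 3*l + c*l
g(10, √(0 + W))*509 = (10*(3 + √(0 - ⅕)))*509 = (10*(3 + √(-⅕)))*509 = (10*(3 + I*√5/5))*509 = (30 + 2*I*√5)*509 = 15270 + 1018*I*√5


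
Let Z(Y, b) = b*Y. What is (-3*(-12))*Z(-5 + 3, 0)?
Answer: 0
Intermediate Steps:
Z(Y, b) = Y*b
(-3*(-12))*Z(-5 + 3, 0) = (-3*(-12))*((-5 + 3)*0) = 36*(-2*0) = 36*0 = 0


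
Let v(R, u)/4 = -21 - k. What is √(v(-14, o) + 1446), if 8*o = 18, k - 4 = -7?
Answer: √1374 ≈ 37.068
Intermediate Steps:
k = -3 (k = 4 - 7 = -3)
o = 9/4 (o = (⅛)*18 = 9/4 ≈ 2.2500)
v(R, u) = -72 (v(R, u) = 4*(-21 - 1*(-3)) = 4*(-21 + 3) = 4*(-18) = -72)
√(v(-14, o) + 1446) = √(-72 + 1446) = √1374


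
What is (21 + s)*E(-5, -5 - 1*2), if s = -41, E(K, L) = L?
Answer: 140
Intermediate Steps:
(21 + s)*E(-5, -5 - 1*2) = (21 - 41)*(-5 - 1*2) = -20*(-5 - 2) = -20*(-7) = 140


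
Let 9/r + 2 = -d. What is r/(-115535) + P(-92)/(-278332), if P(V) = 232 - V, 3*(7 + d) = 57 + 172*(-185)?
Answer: -297391048371/255471982597090 ≈ -0.0011641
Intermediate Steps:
d = -31784/3 (d = -7 + (57 + 172*(-185))/3 = -7 + (57 - 31820)/3 = -7 + (1/3)*(-31763) = -7 - 31763/3 = -31784/3 ≈ -10595.)
r = 27/31778 (r = 9/(-2 - 1*(-31784/3)) = 9/(-2 + 31784/3) = 9/(31778/3) = 9*(3/31778) = 27/31778 ≈ 0.00084964)
r/(-115535) + P(-92)/(-278332) = (27/31778)/(-115535) + (232 - 1*(-92))/(-278332) = (27/31778)*(-1/115535) + (232 + 92)*(-1/278332) = -27/3671471230 + 324*(-1/278332) = -27/3671471230 - 81/69583 = -297391048371/255471982597090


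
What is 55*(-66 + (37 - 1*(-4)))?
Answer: -1375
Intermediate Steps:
55*(-66 + (37 - 1*(-4))) = 55*(-66 + (37 + 4)) = 55*(-66 + 41) = 55*(-25) = -1375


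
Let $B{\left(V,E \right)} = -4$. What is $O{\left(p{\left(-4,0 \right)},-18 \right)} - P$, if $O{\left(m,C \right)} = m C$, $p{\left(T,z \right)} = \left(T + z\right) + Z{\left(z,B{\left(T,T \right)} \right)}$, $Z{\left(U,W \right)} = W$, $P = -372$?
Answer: $516$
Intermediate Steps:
$p{\left(T,z \right)} = -4 + T + z$ ($p{\left(T,z \right)} = \left(T + z\right) - 4 = -4 + T + z$)
$O{\left(m,C \right)} = C m$
$O{\left(p{\left(-4,0 \right)},-18 \right)} - P = - 18 \left(-4 - 4 + 0\right) - -372 = \left(-18\right) \left(-8\right) + 372 = 144 + 372 = 516$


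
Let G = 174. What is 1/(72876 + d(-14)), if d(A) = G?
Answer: 1/73050 ≈ 1.3689e-5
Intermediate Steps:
d(A) = 174
1/(72876 + d(-14)) = 1/(72876 + 174) = 1/73050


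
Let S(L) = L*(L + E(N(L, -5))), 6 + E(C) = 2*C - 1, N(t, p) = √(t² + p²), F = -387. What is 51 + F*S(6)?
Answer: 2373 - 4644*√61 ≈ -33898.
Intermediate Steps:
N(t, p) = √(p² + t²)
E(C) = -7 + 2*C (E(C) = -6 + (2*C - 1) = -6 + (-1 + 2*C) = -7 + 2*C)
S(L) = L*(-7 + L + 2*√(25 + L²)) (S(L) = L*(L + (-7 + 2*√((-5)² + L²))) = L*(L + (-7 + 2*√(25 + L²))) = L*(-7 + L + 2*√(25 + L²)))
51 + F*S(6) = 51 - 2322*(-7 + 6 + 2*√(25 + 6²)) = 51 - 2322*(-7 + 6 + 2*√(25 + 36)) = 51 - 2322*(-7 + 6 + 2*√61) = 51 - 2322*(-1 + 2*√61) = 51 - 387*(-6 + 12*√61) = 51 + (2322 - 4644*√61) = 2373 - 4644*√61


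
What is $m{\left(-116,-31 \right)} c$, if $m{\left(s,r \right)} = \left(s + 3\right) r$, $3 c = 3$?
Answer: $3503$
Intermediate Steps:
$c = 1$ ($c = \frac{1}{3} \cdot 3 = 1$)
$m{\left(s,r \right)} = r \left(3 + s\right)$ ($m{\left(s,r \right)} = \left(3 + s\right) r = r \left(3 + s\right)$)
$m{\left(-116,-31 \right)} c = - 31 \left(3 - 116\right) 1 = \left(-31\right) \left(-113\right) 1 = 3503 \cdot 1 = 3503$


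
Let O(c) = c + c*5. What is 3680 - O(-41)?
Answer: 3926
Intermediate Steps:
O(c) = 6*c (O(c) = c + 5*c = 6*c)
3680 - O(-41) = 3680 - 6*(-41) = 3680 - 1*(-246) = 3680 + 246 = 3926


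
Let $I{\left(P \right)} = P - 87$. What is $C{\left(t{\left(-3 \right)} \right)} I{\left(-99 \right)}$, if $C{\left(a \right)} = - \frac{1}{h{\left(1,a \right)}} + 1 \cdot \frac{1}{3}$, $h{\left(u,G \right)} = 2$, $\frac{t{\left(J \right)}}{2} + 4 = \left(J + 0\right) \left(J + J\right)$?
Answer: $31$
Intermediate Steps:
$t{\left(J \right)} = -8 + 4 J^{2}$ ($t{\left(J \right)} = -8 + 2 \left(J + 0\right) \left(J + J\right) = -8 + 2 J 2 J = -8 + 2 \cdot 2 J^{2} = -8 + 4 J^{2}$)
$C{\left(a \right)} = - \frac{1}{6}$ ($C{\left(a \right)} = - \frac{1}{2} + 1 \cdot \frac{1}{3} = \left(-1\right) \frac{1}{2} + 1 \cdot \frac{1}{3} = - \frac{1}{2} + \frac{1}{3} = - \frac{1}{6}$)
$I{\left(P \right)} = -87 + P$ ($I{\left(P \right)} = P - 87 = -87 + P$)
$C{\left(t{\left(-3 \right)} \right)} I{\left(-99 \right)} = - \frac{-87 - 99}{6} = \left(- \frac{1}{6}\right) \left(-186\right) = 31$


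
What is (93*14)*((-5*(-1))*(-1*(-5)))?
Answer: 32550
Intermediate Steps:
(93*14)*((-5*(-1))*(-1*(-5))) = 1302*(5*5) = 1302*25 = 32550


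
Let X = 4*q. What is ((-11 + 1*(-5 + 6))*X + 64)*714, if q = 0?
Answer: 45696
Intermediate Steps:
X = 0 (X = 4*0 = 0)
((-11 + 1*(-5 + 6))*X + 64)*714 = ((-11 + 1*(-5 + 6))*0 + 64)*714 = ((-11 + 1*1)*0 + 64)*714 = ((-11 + 1)*0 + 64)*714 = (-10*0 + 64)*714 = (0 + 64)*714 = 64*714 = 45696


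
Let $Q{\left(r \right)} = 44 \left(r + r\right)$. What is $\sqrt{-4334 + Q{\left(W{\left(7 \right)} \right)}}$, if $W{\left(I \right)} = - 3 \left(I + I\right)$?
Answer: $i \sqrt{8030} \approx 89.61 i$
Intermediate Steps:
$W{\left(I \right)} = - 6 I$ ($W{\left(I \right)} = - 3 \cdot 2 I = - 6 I$)
$Q{\left(r \right)} = 88 r$ ($Q{\left(r \right)} = 44 \cdot 2 r = 88 r$)
$\sqrt{-4334 + Q{\left(W{\left(7 \right)} \right)}} = \sqrt{-4334 + 88 \left(\left(-6\right) 7\right)} = \sqrt{-4334 + 88 \left(-42\right)} = \sqrt{-4334 - 3696} = \sqrt{-8030} = i \sqrt{8030}$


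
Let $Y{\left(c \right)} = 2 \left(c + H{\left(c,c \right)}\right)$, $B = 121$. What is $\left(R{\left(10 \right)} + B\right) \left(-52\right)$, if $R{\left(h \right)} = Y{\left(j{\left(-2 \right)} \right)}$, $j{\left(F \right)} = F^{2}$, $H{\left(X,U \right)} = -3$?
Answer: $-6396$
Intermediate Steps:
$Y{\left(c \right)} = -6 + 2 c$ ($Y{\left(c \right)} = 2 \left(c - 3\right) = 2 \left(-3 + c\right) = -6 + 2 c$)
$R{\left(h \right)} = 2$ ($R{\left(h \right)} = -6 + 2 \left(-2\right)^{2} = -6 + 2 \cdot 4 = -6 + 8 = 2$)
$\left(R{\left(10 \right)} + B\right) \left(-52\right) = \left(2 + 121\right) \left(-52\right) = 123 \left(-52\right) = -6396$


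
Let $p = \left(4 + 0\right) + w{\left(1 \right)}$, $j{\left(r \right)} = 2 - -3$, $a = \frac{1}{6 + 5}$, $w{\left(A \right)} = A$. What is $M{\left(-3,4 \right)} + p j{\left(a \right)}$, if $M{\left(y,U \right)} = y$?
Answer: $22$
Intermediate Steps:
$a = \frac{1}{11} \approx 0.090909$
$j{\left(r \right)} = 5$ ($j{\left(r \right)} = 2 + 3 = 5$)
$p = 5$ ($p = \left(4 + 0\right) + 1 = 4 + 1 = 5$)
$M{\left(-3,4 \right)} + p j{\left(a \right)} = -3 + 5 \cdot 5 = -3 + 25 = 22$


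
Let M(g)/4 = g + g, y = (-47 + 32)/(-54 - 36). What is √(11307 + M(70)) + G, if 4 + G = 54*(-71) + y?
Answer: -23027/6 + √11867 ≈ -3728.9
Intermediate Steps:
y = ⅙ (y = -15/(-90) = -15*(-1/90) = ⅙ ≈ 0.16667)
M(g) = 8*g (M(g) = 4*(g + g) = 4*(2*g) = 8*g)
G = -23027/6 (G = -4 + (54*(-71) + ⅙) = -4 + (-3834 + ⅙) = -4 - 23003/6 = -23027/6 ≈ -3837.8)
√(11307 + M(70)) + G = √(11307 + 8*70) - 23027/6 = √(11307 + 560) - 23027/6 = √11867 - 23027/6 = -23027/6 + √11867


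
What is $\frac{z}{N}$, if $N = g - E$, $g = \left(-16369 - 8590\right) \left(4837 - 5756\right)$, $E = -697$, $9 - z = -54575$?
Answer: $\frac{27292}{11469009} \approx 0.0023796$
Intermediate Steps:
$z = 54584$ ($z = 9 - -54575 = 9 + 54575 = 54584$)
$g = 22937321$ ($g = \left(-24959\right) \left(-919\right) = 22937321$)
$N = 22938018$ ($N = 22937321 - -697 = 22937321 + 697 = 22938018$)
$\frac{z}{N} = \frac{54584}{22938018} = 54584 \cdot \frac{1}{22938018} = \frac{27292}{11469009}$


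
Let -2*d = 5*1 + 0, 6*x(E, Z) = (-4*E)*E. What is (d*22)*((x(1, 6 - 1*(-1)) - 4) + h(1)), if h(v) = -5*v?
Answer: 1595/3 ≈ 531.67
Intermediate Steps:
x(E, Z) = -2*E²/3 (x(E, Z) = ((-4*E)*E)/6 = (-4*E²)/6 = -2*E²/3)
d = -5/2 (d = -(5*1 + 0)/2 = -(5 + 0)/2 = -½*5 = -5/2 ≈ -2.5000)
(d*22)*((x(1, 6 - 1*(-1)) - 4) + h(1)) = (-5/2*22)*((-⅔*1² - 4) - 5*1) = -55*((-⅔*1 - 4) - 5) = -55*((-⅔ - 4) - 5) = -55*(-14/3 - 5) = -55*(-29/3) = 1595/3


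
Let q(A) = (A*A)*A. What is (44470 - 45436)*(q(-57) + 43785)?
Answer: 136600128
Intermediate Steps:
q(A) = A**3 (q(A) = A**2*A = A**3)
(44470 - 45436)*(q(-57) + 43785) = (44470 - 45436)*((-57)**3 + 43785) = -966*(-185193 + 43785) = -966*(-141408) = 136600128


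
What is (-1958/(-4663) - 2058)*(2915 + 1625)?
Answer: -43559011840/4663 ≈ -9.3414e+6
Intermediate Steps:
(-1958/(-4663) - 2058)*(2915 + 1625) = (-1958*(-1/4663) - 2058)*4540 = (1958/4663 - 2058)*4540 = -9594496/4663*4540 = -43559011840/4663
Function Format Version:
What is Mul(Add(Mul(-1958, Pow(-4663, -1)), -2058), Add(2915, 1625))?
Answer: Rational(-43559011840, 4663) ≈ -9.3414e+6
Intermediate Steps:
Mul(Add(Mul(-1958, Pow(-4663, -1)), -2058), Add(2915, 1625)) = Mul(Add(Mul(-1958, Rational(-1, 4663)), -2058), 4540) = Mul(Add(Rational(1958, 4663), -2058), 4540) = Mul(Rational(-9594496, 4663), 4540) = Rational(-43559011840, 4663)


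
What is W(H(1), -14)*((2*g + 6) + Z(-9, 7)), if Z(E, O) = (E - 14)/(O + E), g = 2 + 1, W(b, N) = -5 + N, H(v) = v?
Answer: -893/2 ≈ -446.50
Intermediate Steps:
g = 3
Z(E, O) = (-14 + E)/(E + O)
W(H(1), -14)*((2*g + 6) + Z(-9, 7)) = (-5 - 14)*((2*3 + 6) + (-14 - 9)/(-9 + 7)) = -19*((6 + 6) - 23/(-2)) = -19*(12 - 1/2*(-23)) = -19*(12 + 23/2) = -19*47/2 = -893/2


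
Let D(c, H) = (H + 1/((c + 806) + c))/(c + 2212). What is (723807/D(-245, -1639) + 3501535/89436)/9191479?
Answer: -638655217841453/6758065781353524 ≈ -0.094503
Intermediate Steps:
D(c, H) = (H + 1/(806 + 2*c))/(2212 + c) (D(c, H) = (H + 1/((806 + c) + c))/(2212 + c) = (H + 1/(806 + 2*c))/(2212 + c))
(723807/D(-245, -1639) + 3501535/89436)/9191479 = (723807/(((½ + 403*(-1639) - 1639*(-245))/(891436 + (-245)² + 2615*(-245)))) + 3501535/89436)/9191479 = (723807/(((½ - 660517 + 401555)/(891436 + 60025 - 640675))) + 3501535*(1/89436))*(1/9191479) = (723807/((-517923/2/310786)) + 3501535/89436)*(1/9191479) = (723807/(((1/310786)*(-517923/2))) + 3501535/89436)*(1/9191479) = (723807/(-73989/88796) + 3501535/89436)*(1/9191479) = (723807*(-88796/73989) + 3501535/89436)*(1/9191479) = (-7141240708/8221 + 3501535/89436)*(1/9191479) = -638655217841453/735253356*1/9191479 = -638655217841453/6758065781353524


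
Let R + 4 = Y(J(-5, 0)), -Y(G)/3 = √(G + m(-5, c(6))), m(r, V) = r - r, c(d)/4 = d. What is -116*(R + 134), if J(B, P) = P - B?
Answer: -15080 + 348*√5 ≈ -14302.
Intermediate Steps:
c(d) = 4*d
m(r, V) = 0
Y(G) = -3*√G (Y(G) = -3*√(G + 0) = -3*√G)
R = -4 - 3*√5 (R = -4 - 3*√(0 - 1*(-5)) = -4 - 3*√(0 + 5) = -4 - 3*√5 ≈ -10.708)
-116*(R + 134) = -116*((-4 - 3*√5) + 134) = -116*(130 - 3*√5) = -15080 + 348*√5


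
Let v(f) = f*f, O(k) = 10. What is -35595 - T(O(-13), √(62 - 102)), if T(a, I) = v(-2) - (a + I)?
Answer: -35589 + 2*I*√10 ≈ -35589.0 + 6.3246*I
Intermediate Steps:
v(f) = f²
T(a, I) = 4 - I - a (T(a, I) = (-2)² - (a + I) = 4 - (I + a) = 4 + (-I - a) = 4 - I - a)
-35595 - T(O(-13), √(62 - 102)) = -35595 - (4 - √(62 - 102) - 1*10) = -35595 - (4 - √(-40) - 10) = -35595 - (4 - 2*I*√10 - 10) = -35595 - (-6 - 2*I*√10) = -35595 + (6 + 2*I*√10) = -35589 + 2*I*√10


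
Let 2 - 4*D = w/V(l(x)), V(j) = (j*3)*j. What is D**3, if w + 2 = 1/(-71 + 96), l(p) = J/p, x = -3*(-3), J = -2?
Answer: 3532642667/64000000 ≈ 55.198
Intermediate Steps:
x = 9
l(p) = -2/p
V(j) = 3*j**2 (V(j) = (3*j)*j = 3*j**2)
w = -49/25 (w = -2 + 1/(-71 + 96) = -2 + 1/25 = -49/25 ≈ -1.9600)
D = 1523/400 (D = 1/2 - (-49)/(100*(3*(-2/9)**2)) = 1/2 - (-49)/(100*(3*(4/81))) = 1/2 - (-49)/(100*4/27) = 1/2 - (-49)*27/(100*4) = 1/2 - 1/4*(-1323/100) = 1/2 + 1323/400 = 1523/400 ≈ 3.8075)
D**3 = (1523/400)**3 = 3532642667/64000000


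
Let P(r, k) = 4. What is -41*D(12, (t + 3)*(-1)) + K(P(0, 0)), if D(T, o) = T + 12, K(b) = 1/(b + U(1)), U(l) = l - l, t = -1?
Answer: -3935/4 ≈ -983.75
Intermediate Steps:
U(l) = 0
K(b) = 1/b (K(b) = 1/(b + 0) = 1/b)
D(T, o) = 12 + T
-41*D(12, (t + 3)*(-1)) + K(P(0, 0)) = -41*(12 + 12) + 1/4 = -41*24 + ¼ = -984 + ¼ = -3935/4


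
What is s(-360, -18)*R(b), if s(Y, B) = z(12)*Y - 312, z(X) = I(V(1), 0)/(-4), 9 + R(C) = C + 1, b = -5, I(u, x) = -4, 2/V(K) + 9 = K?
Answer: 8736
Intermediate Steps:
V(K) = 2/(-9 + K)
R(C) = -8 + C (R(C) = -9 + (C + 1) = -9 + (1 + C) = -8 + C)
z(X) = 1 (z(X) = -4/(-4) = -4*(-¼) = 1)
s(Y, B) = -312 + Y (s(Y, B) = 1*Y - 312 = Y - 312 = -312 + Y)
s(-360, -18)*R(b) = (-312 - 360)*(-8 - 5) = -672*(-13) = 8736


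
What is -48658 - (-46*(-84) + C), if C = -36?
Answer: -52486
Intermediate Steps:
-48658 - (-46*(-84) + C) = -48658 - (-46*(-84) - 36) = -48658 - (3864 - 36) = -48658 - 1*3828 = -48658 - 3828 = -52486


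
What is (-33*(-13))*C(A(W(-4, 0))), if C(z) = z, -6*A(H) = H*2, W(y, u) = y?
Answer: 572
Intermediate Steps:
A(H) = -H/3 (A(H) = -H*2/6 = -H/3)
(-33*(-13))*C(A(W(-4, 0))) = (-33*(-13))*(-⅓*(-4)) = 429*(4/3) = 572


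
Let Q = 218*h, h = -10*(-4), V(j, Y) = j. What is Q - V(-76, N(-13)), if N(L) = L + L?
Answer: 8796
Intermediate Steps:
N(L) = 2*L
h = 40
Q = 8720 (Q = 218*40 = 8720)
Q - V(-76, N(-13)) = 8720 - 1*(-76) = 8720 + 76 = 8796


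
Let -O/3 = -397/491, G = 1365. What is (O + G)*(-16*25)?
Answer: -268562400/491 ≈ -5.4697e+5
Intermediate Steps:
O = 1191/491 (O = -(-1191)/491 = -3*(-397/491) = 1191/491 ≈ 2.4257)
(O + G)*(-16*25) = (1191/491 + 1365)*(-16*25) = (671406/491)*(-400) = -268562400/491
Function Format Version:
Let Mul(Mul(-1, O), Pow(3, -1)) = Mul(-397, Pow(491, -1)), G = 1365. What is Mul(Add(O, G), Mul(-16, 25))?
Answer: Rational(-268562400, 491) ≈ -5.4697e+5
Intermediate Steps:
O = Rational(1191, 491) (O = Mul(-3, Mul(-397, Pow(491, -1))) = Mul(-3, Mul(-397, Rational(1, 491))) = Mul(-3, Rational(-397, 491)) = Rational(1191, 491) ≈ 2.4257)
Mul(Add(O, G), Mul(-16, 25)) = Mul(Add(Rational(1191, 491), 1365), Mul(-16, 25)) = Mul(Rational(671406, 491), -400) = Rational(-268562400, 491)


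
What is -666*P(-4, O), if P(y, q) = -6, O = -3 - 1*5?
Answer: 3996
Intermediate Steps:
O = -8 (O = -3 - 5 = -8)
-666*P(-4, O) = -666*(-6) = 3996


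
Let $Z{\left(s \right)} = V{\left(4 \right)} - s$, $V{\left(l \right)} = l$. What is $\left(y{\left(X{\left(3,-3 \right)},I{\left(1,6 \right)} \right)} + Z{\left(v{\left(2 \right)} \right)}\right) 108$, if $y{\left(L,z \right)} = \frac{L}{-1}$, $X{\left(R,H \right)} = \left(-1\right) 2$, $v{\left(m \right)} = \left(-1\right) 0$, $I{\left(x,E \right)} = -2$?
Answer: $648$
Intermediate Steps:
$v{\left(m \right)} = 0$
$Z{\left(s \right)} = 4 - s$
$X{\left(R,H \right)} = -2$
$y{\left(L,z \right)} = - L$ ($y{\left(L,z \right)} = L \left(-1\right) = - L$)
$\left(y{\left(X{\left(3,-3 \right)},I{\left(1,6 \right)} \right)} + Z{\left(v{\left(2 \right)} \right)}\right) 108 = \left(\left(-1\right) \left(-2\right) + \left(4 - 0\right)\right) 108 = \left(2 + \left(4 + 0\right)\right) 108 = \left(2 + 4\right) 108 = 6 \cdot 108 = 648$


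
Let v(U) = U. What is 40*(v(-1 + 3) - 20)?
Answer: -720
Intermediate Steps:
40*(v(-1 + 3) - 20) = 40*((-1 + 3) - 20) = 40*(2 - 20) = 40*(-18) = -720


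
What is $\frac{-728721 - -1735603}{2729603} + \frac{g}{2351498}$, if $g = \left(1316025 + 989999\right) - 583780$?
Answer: $\frac{3534361699184}{3209327997647} \approx 1.1013$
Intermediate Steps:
$g = 1722244$ ($g = 2306024 - 583780 = 1722244$)
$\frac{-728721 - -1735603}{2729603} + \frac{g}{2351498} = \frac{-728721 - -1735603}{2729603} + \frac{1722244}{2351498} = \left(-728721 + 1735603\right) \frac{1}{2729603} + 1722244 \cdot \frac{1}{2351498} = 1006882 \cdot \frac{1}{2729603} + \frac{861122}{1175749} = \frac{1006882}{2729603} + \frac{861122}{1175749} = \frac{3534361699184}{3209327997647}$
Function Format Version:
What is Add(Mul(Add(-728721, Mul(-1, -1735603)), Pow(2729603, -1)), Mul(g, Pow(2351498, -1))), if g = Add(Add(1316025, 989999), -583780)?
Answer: Rational(3534361699184, 3209327997647) ≈ 1.1013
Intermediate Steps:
g = 1722244 (g = Add(2306024, -583780) = 1722244)
Add(Mul(Add(-728721, Mul(-1, -1735603)), Pow(2729603, -1)), Mul(g, Pow(2351498, -1))) = Add(Mul(Add(-728721, Mul(-1, -1735603)), Pow(2729603, -1)), Mul(1722244, Pow(2351498, -1))) = Add(Mul(Add(-728721, 1735603), Rational(1, 2729603)), Mul(1722244, Rational(1, 2351498))) = Add(Mul(1006882, Rational(1, 2729603)), Rational(861122, 1175749)) = Add(Rational(1006882, 2729603), Rational(861122, 1175749)) = Rational(3534361699184, 3209327997647)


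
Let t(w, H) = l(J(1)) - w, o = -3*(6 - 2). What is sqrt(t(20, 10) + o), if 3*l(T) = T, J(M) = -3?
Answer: I*sqrt(33) ≈ 5.7446*I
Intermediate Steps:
l(T) = T/3
o = -12 (o = -3*4 = -12)
t(w, H) = -1 - w (t(w, H) = (1/3)*(-3) - w = -1 - w)
sqrt(t(20, 10) + o) = sqrt((-1 - 1*20) - 12) = sqrt((-1 - 20) - 12) = sqrt(-21 - 12) = sqrt(-33) = I*sqrt(33)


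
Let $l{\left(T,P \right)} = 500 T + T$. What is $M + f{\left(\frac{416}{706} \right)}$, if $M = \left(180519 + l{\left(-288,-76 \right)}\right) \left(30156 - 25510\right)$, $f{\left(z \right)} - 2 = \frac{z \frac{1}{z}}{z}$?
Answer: $\frac{35012479777}{208} \approx 1.6833 \cdot 10^{8}$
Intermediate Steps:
$l{\left(T,P \right)} = 501 T$
$f{\left(z \right)} = 2 + \frac{1}{z}$ ($f{\left(z \right)} = 2 + \frac{z \frac{1}{z}}{z} = 2 + 1 \frac{1}{z} = 2 + \frac{1}{z}$)
$M = 168329226$ ($M = \left(180519 + 501 \left(-288\right)\right) \left(30156 - 25510\right) = \left(180519 - 144288\right) 4646 = 36231 \cdot 4646 = 168329226$)
$M + f{\left(\frac{416}{706} \right)} = 168329226 + \left(2 + \frac{1}{416 \cdot \frac{1}{706}}\right) = 168329226 + \left(2 + \frac{1}{\frac{208}{353}}\right) = 168329226 + \left(2 + \frac{353}{208}\right) = 168329226 + \frac{769}{208} = \frac{35012479777}{208}$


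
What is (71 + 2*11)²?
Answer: 8649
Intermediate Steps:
(71 + 2*11)² = (71 + 22)² = 93² = 8649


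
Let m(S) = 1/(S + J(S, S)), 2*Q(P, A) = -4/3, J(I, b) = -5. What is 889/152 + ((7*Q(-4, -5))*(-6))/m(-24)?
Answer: -122535/152 ≈ -806.15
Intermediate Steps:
Q(P, A) = -⅔ (Q(P, A) = (-4/3)/2 = (-4*⅓)/2 = (½)*(-4/3) = -⅔)
m(S) = 1/(-5 + S) (m(S) = 1/(S - 5) = 1/(-5 + S))
889/152 + ((7*Q(-4, -5))*(-6))/m(-24) = 889/152 + ((7*(-⅔))*(-6))/(1/(-5 - 24)) = 889*(1/152) + (-14/3*(-6))/(1/(-29)) = 889/152 + 28/(-1/29) = 889/152 + 28*(-29) = 889/152 - 812 = -122535/152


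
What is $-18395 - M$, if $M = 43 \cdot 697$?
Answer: $-48366$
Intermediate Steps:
$M = 29971$
$-18395 - M = -18395 - 29971 = -48366$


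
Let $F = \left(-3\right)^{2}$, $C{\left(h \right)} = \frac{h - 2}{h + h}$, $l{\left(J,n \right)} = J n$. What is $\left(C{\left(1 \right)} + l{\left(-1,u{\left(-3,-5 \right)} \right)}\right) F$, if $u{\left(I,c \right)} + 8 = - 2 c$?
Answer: $- \frac{45}{2} \approx -22.5$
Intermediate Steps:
$u{\left(I,c \right)} = -8 - 2 c$
$C{\left(h \right)} = \frac{-2 + h}{2 h}$
$F = 9$
$\left(C{\left(1 \right)} + l{\left(-1,u{\left(-3,-5 \right)} \right)}\right) F = \left(\frac{-2 + 1}{2 \cdot 1} - \left(-8 - -10\right)\right) 9 = \left(\frac{1}{2} \cdot 1 \left(-1\right) - \left(-8 + 10\right)\right) 9 = \left(- \frac{1}{2} - 2\right) 9 = \left(- \frac{5}{2}\right) 9 = - \frac{45}{2}$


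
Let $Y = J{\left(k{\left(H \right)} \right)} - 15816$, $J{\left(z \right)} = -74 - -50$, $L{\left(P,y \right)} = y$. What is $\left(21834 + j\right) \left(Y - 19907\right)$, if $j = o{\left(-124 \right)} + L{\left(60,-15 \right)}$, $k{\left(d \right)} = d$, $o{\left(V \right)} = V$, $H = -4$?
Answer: $-775531165$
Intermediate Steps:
$j = -139$ ($j = -124 - 15 = -139$)
$J{\left(z \right)} = -24$ ($J{\left(z \right)} = -74 + 50 = -24$)
$Y = -15840$ ($Y = -24 - 15816 = -15840$)
$\left(21834 + j\right) \left(Y - 19907\right) = \left(21834 - 139\right) \left(-15840 - 19907\right) = 21695 \left(-35747\right) = -775531165$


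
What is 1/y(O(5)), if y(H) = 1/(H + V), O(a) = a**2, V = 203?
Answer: 228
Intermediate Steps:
y(H) = 1/(203 + H) (y(H) = 1/(H + 203) = 1/(203 + H))
1/y(O(5)) = 1/(1/(203 + 5**2)) = 1/(1/(203 + 25)) = 1/(1/228) = 228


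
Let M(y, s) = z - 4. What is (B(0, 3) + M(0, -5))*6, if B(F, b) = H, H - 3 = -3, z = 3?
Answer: -6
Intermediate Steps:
H = 0 (H = 3 - 3 = 0)
B(F, b) = 0
M(y, s) = -1 (M(y, s) = 3 - 4 = -1)
(B(0, 3) + M(0, -5))*6 = (0 - 1)*6 = -1*6 = -6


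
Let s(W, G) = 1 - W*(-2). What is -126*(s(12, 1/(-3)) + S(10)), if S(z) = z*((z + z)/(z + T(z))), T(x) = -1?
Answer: -5950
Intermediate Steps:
s(W, G) = 1 + 2*W (s(W, G) = 1 - (-2)*W = 1 + 2*W)
S(z) = 2*z²/(-1 + z) (S(z) = z*((z + z)/(z - 1)) = z*((2*z)/(-1 + z)) = z*(2*z/(-1 + z)) = 2*z²/(-1 + z))
-126*(s(12, 1/(-3)) + S(10)) = -126*((1 + 2*12) + 2*10²/(-1 + 10)) = -126*((1 + 24) + 2*100/9) = -126*(25 + 2*100*(⅑)) = -126*(25 + 200/9) = -126*425/9 = -5950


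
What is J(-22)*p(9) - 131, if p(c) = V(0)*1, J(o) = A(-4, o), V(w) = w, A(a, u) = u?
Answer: -131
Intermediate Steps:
J(o) = o
p(c) = 0 (p(c) = 0*1 = 0)
J(-22)*p(9) - 131 = -22*0 - 131 = 0 - 131 = -131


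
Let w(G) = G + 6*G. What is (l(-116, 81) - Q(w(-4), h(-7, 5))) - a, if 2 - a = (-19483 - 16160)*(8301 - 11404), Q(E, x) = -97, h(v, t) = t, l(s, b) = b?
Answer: 110600405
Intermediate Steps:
w(G) = 7*G
a = -110600227 (a = 2 - (-19483 - 16160)*(8301 - 11404) = 2 - (-35643)*(-3103) = 2 - 1*110600229 = 2 - 110600229 = -110600227)
(l(-116, 81) - Q(w(-4), h(-7, 5))) - a = (81 - 1*(-97)) - 1*(-110600227) = (81 + 97) + 110600227 = 178 + 110600227 = 110600405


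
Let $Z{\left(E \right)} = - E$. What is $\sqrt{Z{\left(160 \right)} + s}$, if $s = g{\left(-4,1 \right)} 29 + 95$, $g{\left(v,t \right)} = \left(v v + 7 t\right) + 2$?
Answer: $2 \sqrt{165} \approx 25.69$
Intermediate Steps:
$g{\left(v,t \right)} = 2 + v^{2} + 7 t$ ($g{\left(v,t \right)} = \left(v^{2} + 7 t\right) + 2 = 2 + v^{2} + 7 t$)
$s = 820$ ($s = \left(2 + \left(-4\right)^{2} + 7 \cdot 1\right) 29 + 95 = \left(2 + 16 + 7\right) 29 + 95 = 25 \cdot 29 + 95 = 725 + 95 = 820$)
$\sqrt{Z{\left(160 \right)} + s} = \sqrt{\left(-1\right) 160 + 820} = \sqrt{-160 + 820} = \sqrt{660} = 2 \sqrt{165}$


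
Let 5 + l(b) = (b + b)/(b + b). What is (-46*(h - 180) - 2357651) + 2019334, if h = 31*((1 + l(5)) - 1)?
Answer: -324333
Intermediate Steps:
l(b) = -4 (l(b) = -5 + (b + b)/(b + b) = -5 + (2*b)/((2*b)) = -5 + (2*b)*(1/(2*b)) = -5 + 1 = -4)
h = -124 (h = 31*((1 - 4) - 1) = 31*(-3 - 1) = 31*(-4) = -124)
(-46*(h - 180) - 2357651) + 2019334 = (-46*(-124 - 180) - 2357651) + 2019334 = (-46*(-304) - 2357651) + 2019334 = (13984 - 2357651) + 2019334 = -2343667 + 2019334 = -324333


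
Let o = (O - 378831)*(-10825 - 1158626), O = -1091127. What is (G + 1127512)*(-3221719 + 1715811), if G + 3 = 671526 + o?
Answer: -2588724599852065444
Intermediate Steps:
o = 1719043853058 (o = (-1091127 - 378831)*(-10825 - 1158626) = -1469958*(-1169451) = 1719043853058)
G = 1719044524581 (G = -3 + (671526 + 1719043853058) = -3 + 1719044524584 = 1719044524581)
(G + 1127512)*(-3221719 + 1715811) = (1719044524581 + 1127512)*(-3221719 + 1715811) = 1719045652093*(-1505908) = -2588724599852065444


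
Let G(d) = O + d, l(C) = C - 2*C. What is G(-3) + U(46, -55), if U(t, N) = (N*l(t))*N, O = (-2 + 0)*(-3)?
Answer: -139147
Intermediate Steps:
l(C) = -C
O = 6 (O = -2*(-3) = 6)
U(t, N) = -t*N² (U(t, N) = (N*(-t))*N = (-N*t)*N = -t*N²)
G(d) = 6 + d
G(-3) + U(46, -55) = (6 - 3) - 1*46*(-55)² = 3 - 1*46*3025 = 3 - 139150 = -139147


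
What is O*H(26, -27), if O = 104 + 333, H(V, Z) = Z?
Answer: -11799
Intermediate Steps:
O = 437
O*H(26, -27) = 437*(-27) = -11799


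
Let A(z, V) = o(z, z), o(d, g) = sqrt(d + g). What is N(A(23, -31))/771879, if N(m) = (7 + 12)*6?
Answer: 38/257293 ≈ 0.00014769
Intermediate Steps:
A(z, V) = sqrt(2)*sqrt(z) (A(z, V) = sqrt(z + z) = sqrt(2*z) = sqrt(2)*sqrt(z))
N(m) = 114 (N(m) = 19*6 = 114)
N(A(23, -31))/771879 = 114/771879 = 114*(1/771879) = 38/257293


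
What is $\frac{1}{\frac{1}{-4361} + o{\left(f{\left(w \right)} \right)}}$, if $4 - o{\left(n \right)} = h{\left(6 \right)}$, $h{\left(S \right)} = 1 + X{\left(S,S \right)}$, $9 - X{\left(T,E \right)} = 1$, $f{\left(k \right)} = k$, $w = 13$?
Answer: $- \frac{4361}{21806} \approx -0.19999$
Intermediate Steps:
$X{\left(T,E \right)} = 8$ ($X{\left(T,E \right)} = 9 - 1 = 8$)
$h{\left(S \right)} = 9$ ($h{\left(S \right)} = 1 + 8 = 9$)
$o{\left(n \right)} = -5$ ($o{\left(n \right)} = 4 - 9 = -5$)
$\frac{1}{\frac{1}{-4361} + o{\left(f{\left(w \right)} \right)}} = \frac{1}{\frac{1}{-4361} - 5} = \frac{1}{- \frac{1}{4361} - 5} = \frac{1}{- \frac{21806}{4361}} = - \frac{4361}{21806}$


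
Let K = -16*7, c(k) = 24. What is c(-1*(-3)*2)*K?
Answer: -2688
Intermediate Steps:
K = -112
c(-1*(-3)*2)*K = 24*(-112) = -2688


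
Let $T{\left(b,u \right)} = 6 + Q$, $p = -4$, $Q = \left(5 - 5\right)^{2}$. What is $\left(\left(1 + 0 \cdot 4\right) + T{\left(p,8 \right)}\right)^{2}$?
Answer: $49$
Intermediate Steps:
$Q = 0$ ($Q = 0^{2} = 0$)
$T{\left(b,u \right)} = 6$ ($T{\left(b,u \right)} = 6 + 0 = 6$)
$\left(\left(1 + 0 \cdot 4\right) + T{\left(p,8 \right)}\right)^{2} = \left(\left(1 + 0 \cdot 4\right) + 6\right)^{2} = \left(\left(1 + 0\right) + 6\right)^{2} = \left(1 + 6\right)^{2} = 7^{2} = 49$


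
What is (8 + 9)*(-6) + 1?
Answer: -101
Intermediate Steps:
(8 + 9)*(-6) + 1 = 17*(-6) + 1 = -102 + 1 = -101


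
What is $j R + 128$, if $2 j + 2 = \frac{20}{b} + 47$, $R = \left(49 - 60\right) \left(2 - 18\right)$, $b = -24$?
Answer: $\frac{12044}{3} \approx 4014.7$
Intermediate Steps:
$R = 176$ ($R = \left(-11\right) \left(-16\right) = 176$)
$j = \frac{265}{12}$ ($j = -1 + \frac{\frac{20}{-24} + 47}{2} = -1 + \frac{20 \left(- \frac{1}{24}\right) + 47}{2} = -1 + \frac{- \frac{5}{6} + 47}{2} = -1 + \frac{1}{2} \cdot \frac{277}{6} = -1 + \frac{277}{12} = \frac{265}{12} \approx 22.083$)
$j R + 128 = \frac{265}{12} \cdot 176 + 128 = \frac{11660}{3} + 128 = \frac{12044}{3}$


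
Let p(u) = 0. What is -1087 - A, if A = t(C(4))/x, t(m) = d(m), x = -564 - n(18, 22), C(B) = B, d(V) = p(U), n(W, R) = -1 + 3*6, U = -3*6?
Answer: -1087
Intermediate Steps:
U = -18
n(W, R) = 17 (n(W, R) = -1 + 18 = 17)
d(V) = 0
x = -581 (x = -564 - 1*17 = -564 - 17 = -581)
t(m) = 0
A = 0 (A = 0/(-581) = 0*(-1/581) = 0)
-1087 - A = -1087 - 1*0 = -1087 + 0 = -1087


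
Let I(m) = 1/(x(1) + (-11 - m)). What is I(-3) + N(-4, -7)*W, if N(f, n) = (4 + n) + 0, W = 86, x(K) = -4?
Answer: -3097/12 ≈ -258.08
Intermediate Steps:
I(m) = 1/(-15 - m) (I(m) = 1/(-4 + (-11 - m)) = 1/(-15 - m))
N(f, n) = 4 + n
I(-3) + N(-4, -7)*W = -1/(15 - 3) + (4 - 7)*86 = -1/12 - 3*86 = -1*1/12 - 258 = -1/12 - 258 = -3097/12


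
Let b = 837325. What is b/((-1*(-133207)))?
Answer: 837325/133207 ≈ 6.2859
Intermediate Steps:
b/((-1*(-133207))) = 837325/((-1*(-133207))) = 837325/133207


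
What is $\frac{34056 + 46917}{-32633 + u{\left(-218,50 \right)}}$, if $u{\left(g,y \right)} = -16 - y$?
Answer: $- \frac{80973}{32699} \approx -2.4763$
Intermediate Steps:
$\frac{34056 + 46917}{-32633 + u{\left(-218,50 \right)}} = \frac{34056 + 46917}{-32633 - 66} = \frac{80973}{-32633 - 66} = \frac{80973}{-32699} = 80973 \left(- \frac{1}{32699}\right) = - \frac{80973}{32699}$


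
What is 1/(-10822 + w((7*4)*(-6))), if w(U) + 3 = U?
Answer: -1/10993 ≈ -9.0967e-5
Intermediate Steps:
w(U) = -3 + U
1/(-10822 + w((7*4)*(-6))) = 1/(-10822 + (-3 + (7*4)*(-6))) = 1/(-10822 + (-3 + 28*(-6))) = 1/(-10822 + (-3 - 168)) = 1/(-10822 - 171) = 1/(-10993) = -1/10993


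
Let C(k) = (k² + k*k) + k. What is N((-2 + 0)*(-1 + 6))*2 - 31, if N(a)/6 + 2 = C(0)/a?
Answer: -55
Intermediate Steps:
C(k) = k + 2*k² (C(k) = (k² + k²) + k = 2*k² + k = k + 2*k²)
N(a) = -12 (N(a) = -12 + 6*((0*(1 + 2*0))/a) = -12 + 6*((0*(1 + 0))/a) = -12 + 6*((0*1)/a) = -12 + 6*(0/a) = -12 + 6*0 = -12 + 0 = -12)
N((-2 + 0)*(-1 + 6))*2 - 31 = -12*2 - 31 = -24 - 31 = -55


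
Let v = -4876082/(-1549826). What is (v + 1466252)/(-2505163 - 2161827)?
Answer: -1136220174117/3616511221870 ≈ -0.31418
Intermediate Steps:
v = 2438041/774913 (v = -4876082*(-1/1549826) = 2438041/774913 ≈ 3.1462)
(v + 1466252)/(-2505163 - 2161827) = (2438041/774913 + 1466252)/(-2505163 - 2161827) = (1136220174117/774913)/(-4666990) = (1136220174117/774913)*(-1/4666990) = -1136220174117/3616511221870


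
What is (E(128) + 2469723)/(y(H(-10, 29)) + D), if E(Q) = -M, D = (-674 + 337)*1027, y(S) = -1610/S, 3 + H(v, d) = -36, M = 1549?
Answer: -96258786/13496251 ≈ -7.1323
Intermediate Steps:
H(v, d) = -39 (H(v, d) = -3 - 36 = -39)
D = -346099 (D = -337*1027 = -346099)
E(Q) = -1549 (E(Q) = -1*1549 = -1549)
(E(128) + 2469723)/(y(H(-10, 29)) + D) = (-1549 + 2469723)/(-1610/(-39) - 346099) = 2468174/(-1610*(-1/39) - 346099) = 2468174/(1610/39 - 346099) = 2468174/(-13496251/39) = 2468174*(-39/13496251) = -96258786/13496251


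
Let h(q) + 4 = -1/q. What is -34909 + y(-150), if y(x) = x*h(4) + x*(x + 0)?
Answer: -23543/2 ≈ -11772.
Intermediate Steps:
h(q) = -4 - 1/q
y(x) = x² - 17*x/4 (y(x) = x*(-4 - 1/4) + x*(x + 0) = x*(-4 - 1*¼) + x*x = x*(-4 - ¼) + x² = x*(-17/4) + x² = -17*x/4 + x² = x² - 17*x/4)
-34909 + y(-150) = -34909 + (¼)*(-150)*(-17 + 4*(-150)) = -34909 + (¼)*(-150)*(-17 - 600) = -34909 + (¼)*(-150)*(-617) = -34909 + 46275/2 = -23543/2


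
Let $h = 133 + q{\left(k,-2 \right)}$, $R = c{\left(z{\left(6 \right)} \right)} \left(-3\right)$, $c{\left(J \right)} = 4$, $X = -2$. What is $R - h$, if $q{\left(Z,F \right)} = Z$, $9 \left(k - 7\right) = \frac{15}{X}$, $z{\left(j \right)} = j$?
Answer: $- \frac{907}{6} \approx -151.17$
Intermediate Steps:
$k = \frac{37}{6}$ ($k = 7 + \frac{15 \frac{1}{-2}}{9} = 7 + \frac{15 \left(- \frac{1}{2}\right)}{9} = 7 + \frac{1}{9} \left(- \frac{15}{2}\right) = 7 - \frac{5}{6} = \frac{37}{6} \approx 6.1667$)
$R = -12$ ($R = 4 \left(-3\right) = -12$)
$h = \frac{835}{6}$ ($h = 133 + \frac{37}{6} = \frac{835}{6} \approx 139.17$)
$R - h = -12 - \frac{835}{6} = - \frac{907}{6}$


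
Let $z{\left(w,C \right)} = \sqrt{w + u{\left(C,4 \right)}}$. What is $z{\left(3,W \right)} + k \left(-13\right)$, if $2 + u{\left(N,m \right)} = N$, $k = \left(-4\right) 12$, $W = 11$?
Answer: $624 + 2 \sqrt{3} \approx 627.46$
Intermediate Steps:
$k = -48$
$u{\left(N,m \right)} = -2 + N$
$z{\left(w,C \right)} = \sqrt{-2 + C + w}$ ($z{\left(w,C \right)} = \sqrt{w + \left(-2 + C\right)} = \sqrt{-2 + C + w}$)
$z{\left(3,W \right)} + k \left(-13\right) = \sqrt{-2 + 11 + 3} - -624 = \sqrt{12} + 624 = 2 \sqrt{3} + 624 = 624 + 2 \sqrt{3}$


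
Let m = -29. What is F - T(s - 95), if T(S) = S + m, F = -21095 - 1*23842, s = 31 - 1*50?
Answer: -44794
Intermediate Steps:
s = -19 (s = 31 - 50 = -19)
F = -44937 (F = -21095 - 23842 = -44937)
T(S) = -29 + S (T(S) = S - 29 = -29 + S)
F - T(s - 95) = -44937 - (-29 + (-19 - 95)) = -44937 - (-29 - 114) = -44937 - 1*(-143) = -44937 + 143 = -44794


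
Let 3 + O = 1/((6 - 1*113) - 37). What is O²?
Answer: 187489/20736 ≈ 9.0417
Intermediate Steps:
O = -433/144 (O = -3 + 1/((6 - 1*113) - 37) = -3 + 1/((6 - 113) - 37) = -3 + 1/(-107 - 37) = -3 + 1/(-144) = -3 - 1/144 = -433/144 ≈ -3.0069)
O² = (-433/144)² = 187489/20736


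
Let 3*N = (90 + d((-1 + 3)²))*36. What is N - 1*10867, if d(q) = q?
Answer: -9739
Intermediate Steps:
N = 1128 (N = ((90 + (-1 + 3)²)*36)/3 = ((90 + 2²)*36)/3 = ((90 + 4)*36)/3 = (94*36)/3 = (⅓)*3384 = 1128)
N - 1*10867 = 1128 - 1*10867 = 1128 - 10867 = -9739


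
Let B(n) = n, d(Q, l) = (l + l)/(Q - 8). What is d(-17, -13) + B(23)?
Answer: 601/25 ≈ 24.040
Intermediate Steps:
d(Q, l) = 2*l/(-8 + Q) (d(Q, l) = (2*l)/(-8 + Q) = 2*l/(-8 + Q))
d(-17, -13) + B(23) = 2*(-13)/(-8 - 17) + 23 = 2*(-13)/(-25) + 23 = 2*(-13)*(-1/25) + 23 = 26/25 + 23 = 601/25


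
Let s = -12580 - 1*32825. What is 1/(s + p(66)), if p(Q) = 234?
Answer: -1/45171 ≈ -2.2138e-5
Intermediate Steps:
s = -45405 (s = -12580 - 32825 = -45405)
1/(s + p(66)) = 1/(-45405 + 234) = 1/(-45171) = -1/45171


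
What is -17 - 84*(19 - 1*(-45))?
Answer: -5393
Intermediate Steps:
-17 - 84*(19 - 1*(-45)) = -17 - 84*(19 + 45) = -17 - 84*64 = -17 - 5376 = -5393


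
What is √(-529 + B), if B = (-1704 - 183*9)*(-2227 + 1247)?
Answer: √3283451 ≈ 1812.0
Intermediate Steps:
B = 3283980 (B = (-1704 - 1647)*(-980) = -3351*(-980) = 3283980)
√(-529 + B) = √(-529 + 3283980) = √3283451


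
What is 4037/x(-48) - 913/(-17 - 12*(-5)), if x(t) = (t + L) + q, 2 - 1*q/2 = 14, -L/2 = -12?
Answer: -217415/2064 ≈ -105.34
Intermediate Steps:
L = 24 (L = -2*(-12) = 24)
q = -24 (q = 4 - 2*14 = 4 - 28 = -24)
x(t) = t (x(t) = (t + 24) - 24 = (24 + t) - 24 = t)
4037/x(-48) - 913/(-17 - 12*(-5)) = 4037/(-48) - 913/(-17 - 12*(-5)) = 4037*(-1/48) - 913/(-17 + 60) = -4037/48 - 913/43 = -217415/2064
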